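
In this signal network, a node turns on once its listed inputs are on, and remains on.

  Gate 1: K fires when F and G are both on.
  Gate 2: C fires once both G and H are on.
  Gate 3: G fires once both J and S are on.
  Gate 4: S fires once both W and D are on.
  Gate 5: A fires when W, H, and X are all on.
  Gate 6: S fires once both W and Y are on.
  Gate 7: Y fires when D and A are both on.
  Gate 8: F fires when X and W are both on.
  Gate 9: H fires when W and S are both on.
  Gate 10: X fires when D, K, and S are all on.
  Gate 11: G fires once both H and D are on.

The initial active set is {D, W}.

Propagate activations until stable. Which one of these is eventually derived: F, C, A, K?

C

Gate 4: W and D on → S on.
W and S are on, so H fires (Gate 9).
H and D are on, so G fires (Gate 11).
Gate 2: G and H on → C on.
A would need W, H, and X (Gate 5), but X never turns on. K would need F and G (Gate 1), but F never turns on. F would need X and W (Gate 8), but X never turns on.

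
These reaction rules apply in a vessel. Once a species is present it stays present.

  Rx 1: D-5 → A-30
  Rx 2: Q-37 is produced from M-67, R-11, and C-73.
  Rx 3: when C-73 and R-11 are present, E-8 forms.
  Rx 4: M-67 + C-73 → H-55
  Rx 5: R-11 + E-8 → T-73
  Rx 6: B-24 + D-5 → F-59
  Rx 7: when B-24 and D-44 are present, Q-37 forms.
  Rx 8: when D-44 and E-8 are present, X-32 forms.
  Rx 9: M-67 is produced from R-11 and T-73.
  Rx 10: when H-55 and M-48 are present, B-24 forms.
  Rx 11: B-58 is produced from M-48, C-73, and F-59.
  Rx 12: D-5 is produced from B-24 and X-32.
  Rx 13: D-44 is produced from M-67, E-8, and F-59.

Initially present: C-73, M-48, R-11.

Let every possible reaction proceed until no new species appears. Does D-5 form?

D-5 would need B-24 and X-32 (Rx 12), but X-32 never forms.

No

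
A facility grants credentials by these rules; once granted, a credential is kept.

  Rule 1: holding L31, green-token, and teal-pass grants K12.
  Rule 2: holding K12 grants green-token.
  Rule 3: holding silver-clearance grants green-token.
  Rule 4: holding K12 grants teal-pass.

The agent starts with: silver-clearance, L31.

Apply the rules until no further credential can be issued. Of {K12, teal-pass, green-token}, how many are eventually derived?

1

Holding silver-clearance grants green-token (Rule 3).
K12 would need L31, green-token, and teal-pass (Rule 1), but teal-pass is never granted.
teal-pass would need K12 (Rule 4), but K12 is never granted.
green-token: reached.
Reached: green-token — 1 of the 3.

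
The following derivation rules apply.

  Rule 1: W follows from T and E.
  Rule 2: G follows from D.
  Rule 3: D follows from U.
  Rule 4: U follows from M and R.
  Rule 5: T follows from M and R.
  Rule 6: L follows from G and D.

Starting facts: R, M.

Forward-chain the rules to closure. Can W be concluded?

W would need T and E (Rule 1), but E is never established.

No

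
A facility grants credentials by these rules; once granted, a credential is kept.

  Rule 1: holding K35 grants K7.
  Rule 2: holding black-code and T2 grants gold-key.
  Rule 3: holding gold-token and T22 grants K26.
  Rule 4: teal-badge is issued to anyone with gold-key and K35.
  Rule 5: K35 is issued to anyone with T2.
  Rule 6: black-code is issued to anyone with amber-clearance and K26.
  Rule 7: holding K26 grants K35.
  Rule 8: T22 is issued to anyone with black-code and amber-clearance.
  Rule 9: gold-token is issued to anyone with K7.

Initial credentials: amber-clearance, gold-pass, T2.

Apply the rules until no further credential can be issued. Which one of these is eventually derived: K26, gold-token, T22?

gold-token

Holding T2 grants K35 (Rule 5).
Holding K35 grants K7 (Rule 1).
Holding K7 grants gold-token (Rule 9).
K26 would need gold-token and T22 (Rule 3), but T22 is never granted. T22 would need black-code and amber-clearance (Rule 8), but black-code is never granted.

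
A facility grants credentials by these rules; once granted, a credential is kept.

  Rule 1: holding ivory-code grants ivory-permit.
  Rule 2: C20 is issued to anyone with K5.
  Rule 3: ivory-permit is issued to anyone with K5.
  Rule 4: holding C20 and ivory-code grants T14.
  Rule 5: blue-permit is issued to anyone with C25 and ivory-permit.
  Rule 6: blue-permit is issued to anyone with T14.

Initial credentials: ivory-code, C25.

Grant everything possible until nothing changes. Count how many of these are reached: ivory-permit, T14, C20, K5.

Holding ivory-code grants ivory-permit (Rule 1).
ivory-permit: reached.
T14 would need C20 and ivory-code (Rule 4), but C20 is never granted.
C20 would need K5 (Rule 2), but K5 is never granted.
No rule produces K5, and it is not given.
Reached: ivory-permit — 1 of the 4.

1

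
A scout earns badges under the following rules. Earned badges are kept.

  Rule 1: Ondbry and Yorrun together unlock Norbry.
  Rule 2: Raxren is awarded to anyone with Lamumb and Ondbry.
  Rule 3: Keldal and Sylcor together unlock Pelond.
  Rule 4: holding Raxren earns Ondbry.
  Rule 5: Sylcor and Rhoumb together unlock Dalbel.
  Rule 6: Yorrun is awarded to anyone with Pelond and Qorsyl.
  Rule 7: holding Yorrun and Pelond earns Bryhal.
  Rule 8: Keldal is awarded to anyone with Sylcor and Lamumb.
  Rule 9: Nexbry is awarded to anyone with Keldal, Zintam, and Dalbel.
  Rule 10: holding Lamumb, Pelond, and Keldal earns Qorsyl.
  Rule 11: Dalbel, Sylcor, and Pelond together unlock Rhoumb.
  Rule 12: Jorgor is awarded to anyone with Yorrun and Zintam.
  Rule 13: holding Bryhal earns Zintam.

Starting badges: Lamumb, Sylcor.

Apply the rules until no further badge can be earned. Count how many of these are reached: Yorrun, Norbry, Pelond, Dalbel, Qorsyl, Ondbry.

With Sylcor and Lamumb, Keldal is earned (Rule 8).
With Keldal and Sylcor, Pelond is earned (Rule 3).
With Lamumb, Pelond, and Keldal, Qorsyl is earned (Rule 10).
With Pelond and Qorsyl, Yorrun is earned (Rule 6).
Yorrun: reached.
Norbry would need Ondbry and Yorrun (Rule 1), but Ondbry is never earned.
Pelond: reached.
Dalbel would need Sylcor and Rhoumb (Rule 5), but Rhoumb is never earned.
Qorsyl: reached.
Ondbry would need Raxren (Rule 4), but Raxren is never earned.
Reached: Yorrun, Pelond, and Qorsyl — 3 of the 6.

3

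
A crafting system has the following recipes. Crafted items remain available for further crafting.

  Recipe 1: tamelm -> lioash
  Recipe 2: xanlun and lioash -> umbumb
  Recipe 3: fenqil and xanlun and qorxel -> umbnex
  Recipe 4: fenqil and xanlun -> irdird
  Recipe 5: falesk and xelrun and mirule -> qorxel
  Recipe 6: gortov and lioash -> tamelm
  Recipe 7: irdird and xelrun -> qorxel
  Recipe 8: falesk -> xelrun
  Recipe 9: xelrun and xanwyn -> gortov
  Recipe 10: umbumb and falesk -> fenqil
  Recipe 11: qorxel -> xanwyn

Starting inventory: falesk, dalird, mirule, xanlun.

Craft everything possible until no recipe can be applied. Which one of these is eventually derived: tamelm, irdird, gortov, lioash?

Using Recipe 8, falesk makes xelrun.
falesk and xelrun and mirule -> qorxel (Recipe 5).
qorxel -> xanwyn (Recipe 11).
Using Recipe 9, xelrun and xanwyn make gortov.
tamelm would need gortov and lioash (Recipe 6), but lioash is never obtained. lioash would need tamelm (Recipe 1), but tamelm is never obtained. irdird would need fenqil and xanlun (Recipe 4), but fenqil is never obtained.

gortov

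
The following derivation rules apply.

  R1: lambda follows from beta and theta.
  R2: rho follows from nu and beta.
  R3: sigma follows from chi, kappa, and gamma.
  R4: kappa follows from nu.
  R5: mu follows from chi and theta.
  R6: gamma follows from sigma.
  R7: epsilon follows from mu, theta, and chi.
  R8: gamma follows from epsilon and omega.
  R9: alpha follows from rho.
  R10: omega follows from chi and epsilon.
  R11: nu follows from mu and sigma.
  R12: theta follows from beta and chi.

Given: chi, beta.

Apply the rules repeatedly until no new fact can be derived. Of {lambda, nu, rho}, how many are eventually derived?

1

From beta and chi, R12 gives theta.
From beta and theta, R1 gives lambda.
lambda: reached.
nu would need mu and sigma (R11), but sigma is never established.
rho would need nu and beta (R2), but nu is never established.
Reached: lambda — 1 of the 3.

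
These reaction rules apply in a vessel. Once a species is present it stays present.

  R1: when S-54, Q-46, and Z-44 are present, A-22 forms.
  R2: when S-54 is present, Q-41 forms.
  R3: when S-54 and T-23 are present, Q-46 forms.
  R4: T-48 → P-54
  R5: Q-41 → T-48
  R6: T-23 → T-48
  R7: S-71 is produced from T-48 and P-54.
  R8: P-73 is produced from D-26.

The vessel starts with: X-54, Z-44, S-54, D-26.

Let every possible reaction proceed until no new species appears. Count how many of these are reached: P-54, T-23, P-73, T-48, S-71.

4

S-54 present → Q-41 forms (R2).
D-26 present → P-73 forms (R8).
Q-41 present → T-48 forms (R5).
T-48 present → P-54 forms (R4).
T-48 and P-54 present → S-71 forms (R7).
P-54: reached.
No rule produces T-23, and it is not given.
P-73: reached.
T-48: reached.
S-71: reached.
Reached: P-54, P-73, T-48, and S-71 — 4 of the 5.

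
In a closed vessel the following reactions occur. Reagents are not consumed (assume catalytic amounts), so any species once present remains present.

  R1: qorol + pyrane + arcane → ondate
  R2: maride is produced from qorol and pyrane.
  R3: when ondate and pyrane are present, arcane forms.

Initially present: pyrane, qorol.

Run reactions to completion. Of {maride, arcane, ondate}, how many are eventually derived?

1

qorol and pyrane present → maride forms (R2).
maride: reached.
arcane would need ondate and pyrane (R3), but ondate never forms.
ondate would need qorol, pyrane, and arcane (R1), but arcane never forms.
Reached: maride — 1 of the 3.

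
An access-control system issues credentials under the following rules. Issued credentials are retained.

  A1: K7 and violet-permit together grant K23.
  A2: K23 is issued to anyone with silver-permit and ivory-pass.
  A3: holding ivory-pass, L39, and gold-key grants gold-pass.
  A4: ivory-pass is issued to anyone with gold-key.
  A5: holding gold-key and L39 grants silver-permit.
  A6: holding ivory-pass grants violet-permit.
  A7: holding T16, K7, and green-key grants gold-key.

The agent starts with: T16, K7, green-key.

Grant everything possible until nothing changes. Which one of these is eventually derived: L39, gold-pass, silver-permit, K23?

Holding T16, K7, and green-key grants gold-key (A7).
Holding gold-key grants ivory-pass (A4).
Holding ivory-pass grants violet-permit (A6).
Holding K7 and violet-permit grants K23 (A1).
gold-pass would need ivory-pass, L39, and gold-key (A3), but L39 is never granted. No rule produces L39, and it is not given. silver-permit would need gold-key and L39 (A5), but L39 is never granted.

K23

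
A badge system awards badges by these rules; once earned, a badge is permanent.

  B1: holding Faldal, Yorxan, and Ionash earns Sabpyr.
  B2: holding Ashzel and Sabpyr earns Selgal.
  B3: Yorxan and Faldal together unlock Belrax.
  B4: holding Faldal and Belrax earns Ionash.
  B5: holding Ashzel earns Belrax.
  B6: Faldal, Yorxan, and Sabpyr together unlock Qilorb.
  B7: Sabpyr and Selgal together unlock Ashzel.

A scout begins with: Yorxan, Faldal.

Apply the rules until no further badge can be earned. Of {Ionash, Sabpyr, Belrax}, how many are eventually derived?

3

With Yorxan and Faldal, Belrax is earned (B3).
With Faldal and Belrax, Ionash is earned (B4).
With Faldal, Yorxan, and Ionash, Sabpyr is earned (B1).
Ionash: reached.
Sabpyr: reached.
Belrax: reached.
All 3 are reached.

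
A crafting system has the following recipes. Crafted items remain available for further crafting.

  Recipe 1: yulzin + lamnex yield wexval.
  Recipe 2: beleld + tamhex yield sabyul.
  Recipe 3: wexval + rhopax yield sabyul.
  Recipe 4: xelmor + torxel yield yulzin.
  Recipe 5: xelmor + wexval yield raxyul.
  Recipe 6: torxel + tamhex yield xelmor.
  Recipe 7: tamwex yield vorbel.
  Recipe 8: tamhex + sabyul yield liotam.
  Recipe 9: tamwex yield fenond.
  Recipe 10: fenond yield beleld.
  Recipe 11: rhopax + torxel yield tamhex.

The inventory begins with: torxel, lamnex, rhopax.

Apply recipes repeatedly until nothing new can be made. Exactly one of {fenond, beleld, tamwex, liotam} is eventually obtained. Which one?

liotam

Using Recipe 11, rhopax and torxel make tamhex.
torxel + tamhex → xelmor (Recipe 6).
xelmor + torxel → yulzin (Recipe 4).
yulzin + lamnex → wexval (Recipe 1).
wexval + rhopax → sabyul (Recipe 3).
Using Recipe 8, tamhex and sabyul make liotam.
beleld would need fenond (Recipe 10), but fenond is never obtained. No rule produces tamwex, and it is not given. fenond would need tamwex (Recipe 9), but tamwex is never obtained.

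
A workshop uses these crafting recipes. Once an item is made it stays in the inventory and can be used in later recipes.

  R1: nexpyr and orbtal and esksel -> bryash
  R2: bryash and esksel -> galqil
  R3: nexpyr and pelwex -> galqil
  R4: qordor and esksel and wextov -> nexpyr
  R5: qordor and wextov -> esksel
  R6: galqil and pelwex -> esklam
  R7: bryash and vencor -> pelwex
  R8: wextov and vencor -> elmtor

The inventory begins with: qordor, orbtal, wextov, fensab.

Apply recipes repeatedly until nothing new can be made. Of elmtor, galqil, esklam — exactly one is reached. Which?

galqil

qordor and wextov -> esksel (R5).
Using R4, qordor, esksel, and wextov make nexpyr.
Using R1, nexpyr, orbtal, and esksel make bryash.
Using R2, bryash and esksel make galqil.
elmtor would need wextov and vencor (R8), but vencor is never obtained. esklam would need galqil and pelwex (R6), but pelwex is never obtained.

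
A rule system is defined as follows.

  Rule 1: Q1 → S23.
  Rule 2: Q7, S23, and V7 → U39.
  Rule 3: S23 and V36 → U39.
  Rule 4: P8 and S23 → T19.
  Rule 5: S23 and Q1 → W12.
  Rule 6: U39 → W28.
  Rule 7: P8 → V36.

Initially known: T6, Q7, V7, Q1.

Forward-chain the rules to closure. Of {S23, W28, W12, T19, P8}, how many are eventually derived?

3

Q1 holds, so S23 follows (Rule 1).
From Q7, S23, and V7, Rule 2 gives U39.
S23 and Q1 hold, so W12 follows (Rule 5).
U39 holds, so W28 follows (Rule 6).
S23: reached.
W28: reached.
W12: reached.
T19 would need P8 and S23 (Rule 4), but P8 is never established.
No rule produces P8, and it is not given.
Reached: S23, W28, and W12 — 3 of the 5.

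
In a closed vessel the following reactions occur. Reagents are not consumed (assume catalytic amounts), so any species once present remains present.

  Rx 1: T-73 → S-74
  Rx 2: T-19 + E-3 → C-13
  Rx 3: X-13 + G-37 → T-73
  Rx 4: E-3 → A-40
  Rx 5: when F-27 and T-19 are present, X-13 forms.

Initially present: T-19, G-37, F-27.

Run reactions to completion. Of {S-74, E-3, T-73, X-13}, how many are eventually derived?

3

F-27 and T-19 present → X-13 forms (Rx 5).
X-13 and G-37 present → T-73 forms (Rx 3).
T-73 present → S-74 forms (Rx 1).
S-74: reached.
No rule produces E-3, and it is not given.
T-73: reached.
X-13: reached.
Reached: S-74, T-73, and X-13 — 3 of the 4.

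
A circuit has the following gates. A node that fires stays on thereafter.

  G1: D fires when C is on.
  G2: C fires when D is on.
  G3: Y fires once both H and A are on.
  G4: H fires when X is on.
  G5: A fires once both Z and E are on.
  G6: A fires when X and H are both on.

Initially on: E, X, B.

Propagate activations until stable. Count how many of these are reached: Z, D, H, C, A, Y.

3

G4: X on → H on.
G6: X and H on → A on.
H and A are on, so Y fires (G3).
No rule produces Z, and it is not given.
D would need C (G1), but C never turns on.
H: reached.
C would need D (G2), but D never turns on.
A: reached.
Y: reached.
Reached: H, A, and Y — 3 of the 6.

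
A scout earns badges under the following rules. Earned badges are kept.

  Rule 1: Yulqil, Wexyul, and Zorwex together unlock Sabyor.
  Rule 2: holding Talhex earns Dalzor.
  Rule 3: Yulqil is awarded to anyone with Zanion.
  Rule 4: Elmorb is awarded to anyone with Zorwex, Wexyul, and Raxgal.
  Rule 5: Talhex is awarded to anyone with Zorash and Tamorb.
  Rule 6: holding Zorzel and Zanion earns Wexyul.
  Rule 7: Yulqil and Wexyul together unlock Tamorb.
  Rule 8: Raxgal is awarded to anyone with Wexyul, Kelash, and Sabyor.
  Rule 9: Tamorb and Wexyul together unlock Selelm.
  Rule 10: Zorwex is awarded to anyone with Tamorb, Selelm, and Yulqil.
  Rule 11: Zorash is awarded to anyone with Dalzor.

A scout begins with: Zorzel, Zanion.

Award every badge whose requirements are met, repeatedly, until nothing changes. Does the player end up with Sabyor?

Yes

With Zanion, Yulqil is earned (Rule 3).
With Zorzel and Zanion, Wexyul is earned (Rule 6).
With Yulqil and Wexyul, Tamorb is earned (Rule 7).
With Tamorb and Wexyul, Selelm is earned (Rule 9).
With Tamorb, Selelm, and Yulqil, Zorwex is earned (Rule 10).
With Yulqil, Wexyul, and Zorwex, Sabyor is earned (Rule 1).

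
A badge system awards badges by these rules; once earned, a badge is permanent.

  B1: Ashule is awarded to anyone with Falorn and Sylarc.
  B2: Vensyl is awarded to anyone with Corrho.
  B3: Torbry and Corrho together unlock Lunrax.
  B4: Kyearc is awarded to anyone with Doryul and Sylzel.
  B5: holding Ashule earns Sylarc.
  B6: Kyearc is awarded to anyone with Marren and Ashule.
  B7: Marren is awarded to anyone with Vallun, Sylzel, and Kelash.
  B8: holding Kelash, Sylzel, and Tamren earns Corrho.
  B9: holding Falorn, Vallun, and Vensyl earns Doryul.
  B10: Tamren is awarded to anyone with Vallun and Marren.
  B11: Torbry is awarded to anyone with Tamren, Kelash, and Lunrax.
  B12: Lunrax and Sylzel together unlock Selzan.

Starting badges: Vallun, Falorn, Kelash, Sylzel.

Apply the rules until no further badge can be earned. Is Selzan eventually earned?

Selzan would need Lunrax and Sylzel (B12), but Lunrax is never earned.

No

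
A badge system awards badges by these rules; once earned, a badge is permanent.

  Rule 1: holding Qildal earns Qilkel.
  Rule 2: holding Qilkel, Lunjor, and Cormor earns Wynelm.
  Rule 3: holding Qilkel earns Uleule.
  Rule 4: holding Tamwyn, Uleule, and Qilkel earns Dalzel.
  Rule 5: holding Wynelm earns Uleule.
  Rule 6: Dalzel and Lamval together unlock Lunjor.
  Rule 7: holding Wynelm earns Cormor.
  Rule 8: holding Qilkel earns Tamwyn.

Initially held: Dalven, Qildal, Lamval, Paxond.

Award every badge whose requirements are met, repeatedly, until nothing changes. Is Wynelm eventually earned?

No

Wynelm would need Qilkel, Lunjor, and Cormor (Rule 2), but Cormor is never earned.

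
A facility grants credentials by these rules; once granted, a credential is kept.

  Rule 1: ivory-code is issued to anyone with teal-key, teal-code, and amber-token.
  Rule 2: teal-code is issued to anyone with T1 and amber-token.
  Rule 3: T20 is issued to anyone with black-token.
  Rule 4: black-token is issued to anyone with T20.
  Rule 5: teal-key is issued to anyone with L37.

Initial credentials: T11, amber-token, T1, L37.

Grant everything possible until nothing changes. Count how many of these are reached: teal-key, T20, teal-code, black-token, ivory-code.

3

Holding T1 and amber-token grants teal-code (Rule 2).
Holding L37 grants teal-key (Rule 5).
Holding teal-key, teal-code, and amber-token grants ivory-code (Rule 1).
teal-key: reached.
T20 would need black-token (Rule 3), but black-token is never granted.
teal-code: reached.
black-token would need T20 (Rule 4), but T20 is never granted.
ivory-code: reached.
Reached: teal-key, teal-code, and ivory-code — 3 of the 5.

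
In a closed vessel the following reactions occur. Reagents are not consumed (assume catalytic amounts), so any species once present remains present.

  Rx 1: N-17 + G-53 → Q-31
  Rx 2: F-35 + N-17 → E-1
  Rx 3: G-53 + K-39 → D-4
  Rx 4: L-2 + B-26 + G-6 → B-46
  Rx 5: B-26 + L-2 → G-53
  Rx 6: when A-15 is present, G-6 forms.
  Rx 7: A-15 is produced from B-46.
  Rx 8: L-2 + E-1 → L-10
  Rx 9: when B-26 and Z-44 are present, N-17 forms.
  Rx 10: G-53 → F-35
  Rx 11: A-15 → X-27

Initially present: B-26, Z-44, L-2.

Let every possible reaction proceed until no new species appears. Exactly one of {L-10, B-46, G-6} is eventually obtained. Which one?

L-10

B-26 and Z-44 present → N-17 forms (Rx 9).
B-26 and L-2 present → G-53 forms (Rx 5).
G-53 present → F-35 forms (Rx 10).
F-35 and N-17 present → E-1 forms (Rx 2).
L-2 and E-1 present → L-10 forms (Rx 8).
B-46 would need L-2, B-26, and G-6 (Rx 4), but G-6 never forms. G-6 would need A-15 (Rx 6), but A-15 never forms.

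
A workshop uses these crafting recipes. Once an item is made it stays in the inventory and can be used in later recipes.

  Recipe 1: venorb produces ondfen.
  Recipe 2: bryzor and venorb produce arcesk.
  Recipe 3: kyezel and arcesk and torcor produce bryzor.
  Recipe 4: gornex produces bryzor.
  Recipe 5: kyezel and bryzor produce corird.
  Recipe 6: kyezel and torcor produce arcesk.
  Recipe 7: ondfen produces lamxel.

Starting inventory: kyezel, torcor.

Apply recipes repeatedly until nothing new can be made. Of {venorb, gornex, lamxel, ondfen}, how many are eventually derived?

No rule produces venorb, and it is not given.
No rule produces gornex, and it is not given.
lamxel would need ondfen (Recipe 7), but ondfen is never obtained.
ondfen would need venorb (Recipe 1), but venorb is never obtained.
None of the 4 are reached.

0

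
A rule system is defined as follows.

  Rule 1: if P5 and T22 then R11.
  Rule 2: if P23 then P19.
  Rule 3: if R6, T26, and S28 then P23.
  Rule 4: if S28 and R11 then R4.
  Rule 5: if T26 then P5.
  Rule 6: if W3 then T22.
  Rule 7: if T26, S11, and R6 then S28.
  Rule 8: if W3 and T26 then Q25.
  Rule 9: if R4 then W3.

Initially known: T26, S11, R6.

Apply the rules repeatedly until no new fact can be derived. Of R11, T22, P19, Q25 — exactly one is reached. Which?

P19

From T26, S11, and R6, Rule 7 gives S28.
From R6, T26, and S28, Rule 3 gives P23.
From P23, Rule 2 gives P19.
R11 would need P5 and T22 (Rule 1), but T22 is never established. T22 would need W3 (Rule 6), but W3 is never established. Q25 would need W3 and T26 (Rule 8), but W3 is never established.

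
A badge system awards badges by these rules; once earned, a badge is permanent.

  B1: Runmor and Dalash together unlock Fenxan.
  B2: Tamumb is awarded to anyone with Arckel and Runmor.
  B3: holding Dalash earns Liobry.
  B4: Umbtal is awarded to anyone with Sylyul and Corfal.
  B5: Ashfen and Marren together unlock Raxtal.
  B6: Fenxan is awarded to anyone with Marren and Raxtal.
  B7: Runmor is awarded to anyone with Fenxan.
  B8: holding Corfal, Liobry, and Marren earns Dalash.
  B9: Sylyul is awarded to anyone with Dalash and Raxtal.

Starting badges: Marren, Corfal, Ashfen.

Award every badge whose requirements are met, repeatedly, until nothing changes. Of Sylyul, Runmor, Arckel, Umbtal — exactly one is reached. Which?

With Ashfen and Marren, Raxtal is earned (B5).
With Marren and Raxtal, Fenxan is earned (B6).
With Fenxan, Runmor is earned (B7).
Umbtal would need Sylyul and Corfal (B4), but Sylyul is never earned. No rule produces Arckel, and it is not given. Sylyul would need Dalash and Raxtal (B9), but Dalash is never earned.

Runmor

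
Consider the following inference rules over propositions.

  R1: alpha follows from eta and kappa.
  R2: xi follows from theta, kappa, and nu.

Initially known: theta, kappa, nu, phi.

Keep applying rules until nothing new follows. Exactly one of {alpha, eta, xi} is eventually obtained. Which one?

xi

theta, kappa, and nu hold, so xi follows (R2).
alpha would need eta and kappa (R1), but eta is never established. No rule produces eta, and it is not given.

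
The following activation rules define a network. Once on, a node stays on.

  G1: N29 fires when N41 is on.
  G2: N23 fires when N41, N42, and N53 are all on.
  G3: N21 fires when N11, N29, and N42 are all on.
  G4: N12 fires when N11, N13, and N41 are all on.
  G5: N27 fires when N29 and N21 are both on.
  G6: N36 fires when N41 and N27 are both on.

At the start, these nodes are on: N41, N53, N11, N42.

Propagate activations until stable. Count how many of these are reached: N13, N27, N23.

2

N41, N42, and N53 are on, so N23 fires (G2).
G1: N41 on → N29 on.
N11, N29, and N42 are on, so N21 fires (G3).
N29 and N21 are on, so N27 fires (G5).
No rule produces N13, and it is not given.
N27: reached.
N23: reached.
Reached: N27 and N23 — 2 of the 3.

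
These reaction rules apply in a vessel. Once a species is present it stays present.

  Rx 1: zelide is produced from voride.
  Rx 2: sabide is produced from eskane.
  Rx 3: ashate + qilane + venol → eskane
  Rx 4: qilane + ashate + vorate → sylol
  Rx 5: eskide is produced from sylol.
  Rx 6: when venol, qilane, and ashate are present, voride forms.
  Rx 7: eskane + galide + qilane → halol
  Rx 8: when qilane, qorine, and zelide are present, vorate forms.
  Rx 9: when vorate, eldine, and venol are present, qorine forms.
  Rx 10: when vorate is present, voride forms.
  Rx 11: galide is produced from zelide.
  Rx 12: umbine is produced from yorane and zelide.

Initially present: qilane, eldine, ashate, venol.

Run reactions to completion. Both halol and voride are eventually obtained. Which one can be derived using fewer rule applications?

voride: venol, qilane, and ashate present → voride forms (Rx 6). [1 rule application]
halol: ashate, qilane, and venol present → eskane forms (Rx 3). venol, qilane, and ashate present → voride forms (Rx 6). voride present → zelide forms (Rx 1). zelide present → galide forms (Rx 11). eskane, galide, and qilane present → halol forms (Rx 7). [5 rule applications]
voride needs fewer.

voride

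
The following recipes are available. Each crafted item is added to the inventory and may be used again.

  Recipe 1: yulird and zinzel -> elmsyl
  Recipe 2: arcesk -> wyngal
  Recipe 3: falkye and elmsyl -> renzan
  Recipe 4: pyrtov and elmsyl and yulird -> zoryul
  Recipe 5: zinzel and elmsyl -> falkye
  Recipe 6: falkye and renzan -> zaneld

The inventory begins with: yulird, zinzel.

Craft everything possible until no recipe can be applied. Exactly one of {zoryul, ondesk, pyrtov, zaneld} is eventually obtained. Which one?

Using Recipe 1, yulird and zinzel make elmsyl.
Using Recipe 5, zinzel and elmsyl make falkye.
falkye and elmsyl -> renzan (Recipe 3).
Using Recipe 6, falkye and renzan make zaneld.
No rule produces ondesk, and it is not given. zoryul would need pyrtov, elmsyl, and yulird (Recipe 4), but pyrtov is never obtained. No rule produces pyrtov, and it is not given.

zaneld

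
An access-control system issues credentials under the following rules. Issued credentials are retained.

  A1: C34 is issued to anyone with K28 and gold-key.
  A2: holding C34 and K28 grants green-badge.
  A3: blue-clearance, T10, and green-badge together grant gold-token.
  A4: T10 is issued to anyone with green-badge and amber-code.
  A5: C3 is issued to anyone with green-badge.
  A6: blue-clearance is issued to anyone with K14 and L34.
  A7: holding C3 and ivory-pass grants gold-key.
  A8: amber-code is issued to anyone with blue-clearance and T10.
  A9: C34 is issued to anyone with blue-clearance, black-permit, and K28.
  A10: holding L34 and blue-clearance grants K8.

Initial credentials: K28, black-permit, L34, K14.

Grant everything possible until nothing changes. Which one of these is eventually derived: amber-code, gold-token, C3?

C3

Holding K14 and L34 grants blue-clearance (A6).
Holding blue-clearance, black-permit, and K28 grants C34 (A9).
Holding C34 and K28 grants green-badge (A2).
Holding green-badge grants C3 (A5).
gold-token would need blue-clearance, T10, and green-badge (A3), but T10 is never granted. amber-code would need blue-clearance and T10 (A8), but T10 is never granted.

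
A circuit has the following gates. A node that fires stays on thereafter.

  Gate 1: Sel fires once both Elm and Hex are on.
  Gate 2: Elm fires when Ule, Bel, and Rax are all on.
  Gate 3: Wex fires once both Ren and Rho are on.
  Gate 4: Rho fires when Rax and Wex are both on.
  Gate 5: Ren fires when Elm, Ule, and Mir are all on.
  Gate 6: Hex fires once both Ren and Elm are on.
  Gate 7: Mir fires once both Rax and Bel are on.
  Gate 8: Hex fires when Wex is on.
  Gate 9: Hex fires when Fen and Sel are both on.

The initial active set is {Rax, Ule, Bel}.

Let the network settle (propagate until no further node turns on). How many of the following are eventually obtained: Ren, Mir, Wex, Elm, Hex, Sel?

5

Rax and Bel are on, so Mir fires (Gate 7).
Ule, Bel, and Rax are on, so Elm fires (Gate 2).
Elm, Ule, and Mir are on, so Ren fires (Gate 5).
Gate 6: Ren and Elm on → Hex on.
Gate 1: Elm and Hex on → Sel on.
Ren: reached.
Mir: reached.
Wex would need Ren and Rho (Gate 3), but Rho never turns on.
Elm: reached.
Hex: reached.
Sel: reached.
Reached: Ren, Mir, Elm, Hex, and Sel — 5 of the 6.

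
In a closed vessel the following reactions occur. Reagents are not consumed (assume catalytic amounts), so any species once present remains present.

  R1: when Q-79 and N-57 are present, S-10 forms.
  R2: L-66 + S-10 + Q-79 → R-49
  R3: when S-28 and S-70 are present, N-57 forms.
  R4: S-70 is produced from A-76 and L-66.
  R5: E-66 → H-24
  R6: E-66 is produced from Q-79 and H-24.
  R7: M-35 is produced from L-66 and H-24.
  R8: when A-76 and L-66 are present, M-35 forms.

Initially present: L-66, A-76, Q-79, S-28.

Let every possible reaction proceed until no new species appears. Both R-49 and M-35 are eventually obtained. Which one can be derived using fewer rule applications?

M-35

M-35: A-76 and L-66 present → M-35 forms (R8). [1 rule application]
R-49: A-76 and L-66 present → S-70 forms (R4). S-28 and S-70 present → N-57 forms (R3). Q-79 and N-57 present → S-10 forms (R1). L-66, S-10, and Q-79 present → R-49 forms (R2). [4 rule applications]
M-35 needs fewer.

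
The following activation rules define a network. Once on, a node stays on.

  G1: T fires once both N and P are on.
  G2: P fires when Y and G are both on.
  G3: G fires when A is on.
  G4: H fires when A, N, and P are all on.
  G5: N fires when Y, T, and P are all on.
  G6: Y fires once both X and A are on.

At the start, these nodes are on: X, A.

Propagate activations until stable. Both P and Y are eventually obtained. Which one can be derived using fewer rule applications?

Y: G6: X and A on → Y on. [1 rule application]
P: X and A are on, so Y fires (G6). A is on, so G fires (G3). Y and G are on, so P fires (G2). [3 rule applications]
Y needs fewer.

Y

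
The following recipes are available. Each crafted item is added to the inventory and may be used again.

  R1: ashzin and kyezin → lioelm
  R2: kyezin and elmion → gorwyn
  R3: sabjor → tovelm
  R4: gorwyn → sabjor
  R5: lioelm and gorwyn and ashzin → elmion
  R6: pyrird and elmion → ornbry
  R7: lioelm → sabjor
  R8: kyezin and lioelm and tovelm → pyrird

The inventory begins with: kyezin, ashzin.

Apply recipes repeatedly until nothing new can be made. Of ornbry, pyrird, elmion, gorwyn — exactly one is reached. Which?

pyrird

Using R1, ashzin and kyezin make lioelm.
Using R7, lioelm makes sabjor.
sabjor → tovelm (R3).
Using R8, kyezin, lioelm, and tovelm make pyrird.
elmion would need lioelm, gorwyn, and ashzin (R5), but gorwyn is never obtained. ornbry would need pyrird and elmion (R6), but elmion is never obtained. gorwyn would need kyezin and elmion (R2), but elmion is never obtained.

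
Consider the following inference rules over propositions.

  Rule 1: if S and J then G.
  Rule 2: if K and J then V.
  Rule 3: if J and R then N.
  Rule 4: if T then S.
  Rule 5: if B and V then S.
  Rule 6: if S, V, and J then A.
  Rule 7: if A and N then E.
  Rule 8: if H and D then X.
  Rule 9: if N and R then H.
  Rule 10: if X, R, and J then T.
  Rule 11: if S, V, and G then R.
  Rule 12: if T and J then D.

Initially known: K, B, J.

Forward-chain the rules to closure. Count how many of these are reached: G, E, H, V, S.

5

K and J hold, so V follows (Rule 2).
B and V hold, so S follows (Rule 5).
S, V, and J hold, so A follows (Rule 6).
From S and J, Rule 1 gives G.
S, V, and G hold, so R follows (Rule 11).
J and R hold, so N follows (Rule 3).
N and R hold, so H follows (Rule 9).
From A and N, Rule 7 gives E.
G: reached.
E: reached.
H: reached.
V: reached.
S: reached.
All 5 are reached.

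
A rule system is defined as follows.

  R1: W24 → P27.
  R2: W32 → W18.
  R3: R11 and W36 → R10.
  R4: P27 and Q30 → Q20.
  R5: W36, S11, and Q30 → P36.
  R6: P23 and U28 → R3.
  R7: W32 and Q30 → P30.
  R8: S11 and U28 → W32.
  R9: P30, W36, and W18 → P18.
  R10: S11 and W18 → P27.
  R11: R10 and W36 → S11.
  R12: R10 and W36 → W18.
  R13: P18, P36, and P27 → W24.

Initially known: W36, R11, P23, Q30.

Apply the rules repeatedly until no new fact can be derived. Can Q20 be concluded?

R11 and W36 hold, so R10 follows (R3).
From R10 and W36, R12 gives W18.
R10 and W36 hold, so S11 follows (R11).
S11 and W18 hold, so P27 follows (R10).
From P27 and Q30, R4 gives Q20.

Yes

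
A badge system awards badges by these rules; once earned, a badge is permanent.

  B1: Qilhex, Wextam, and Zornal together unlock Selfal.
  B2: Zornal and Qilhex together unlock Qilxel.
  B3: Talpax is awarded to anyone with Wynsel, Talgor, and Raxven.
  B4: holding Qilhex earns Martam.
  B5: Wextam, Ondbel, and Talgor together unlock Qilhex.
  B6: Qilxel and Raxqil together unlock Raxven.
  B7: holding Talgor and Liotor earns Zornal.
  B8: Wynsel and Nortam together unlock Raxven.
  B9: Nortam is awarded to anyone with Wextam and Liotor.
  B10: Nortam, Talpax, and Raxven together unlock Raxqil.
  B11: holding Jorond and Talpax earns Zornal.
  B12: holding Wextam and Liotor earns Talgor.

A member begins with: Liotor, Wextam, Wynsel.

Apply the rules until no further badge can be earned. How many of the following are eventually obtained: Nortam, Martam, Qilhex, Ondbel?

1

With Wextam and Liotor, Nortam is earned (B9).
Nortam: reached.
Martam would need Qilhex (B4), but Qilhex is never earned.
Qilhex would need Wextam, Ondbel, and Talgor (B5), but Ondbel is never earned.
No rule produces Ondbel, and it is not given.
Reached: Nortam — 1 of the 4.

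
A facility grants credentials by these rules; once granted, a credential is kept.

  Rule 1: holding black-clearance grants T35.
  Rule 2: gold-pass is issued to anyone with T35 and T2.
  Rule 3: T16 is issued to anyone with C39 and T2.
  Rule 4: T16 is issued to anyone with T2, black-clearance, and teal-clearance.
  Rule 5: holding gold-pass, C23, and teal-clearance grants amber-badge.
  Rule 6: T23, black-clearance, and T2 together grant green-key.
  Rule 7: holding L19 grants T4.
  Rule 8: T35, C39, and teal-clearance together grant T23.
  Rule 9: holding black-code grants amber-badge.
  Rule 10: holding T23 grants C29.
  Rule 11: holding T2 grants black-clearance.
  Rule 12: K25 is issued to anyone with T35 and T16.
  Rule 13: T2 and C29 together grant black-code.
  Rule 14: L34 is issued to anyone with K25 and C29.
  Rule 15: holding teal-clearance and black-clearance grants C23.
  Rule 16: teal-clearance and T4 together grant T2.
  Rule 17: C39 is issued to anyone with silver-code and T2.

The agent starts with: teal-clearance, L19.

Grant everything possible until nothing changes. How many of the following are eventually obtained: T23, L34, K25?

Holding L19 grants T4 (Rule 7).
Holding teal-clearance and T4 grants T2 (Rule 16).
Holding T2 grants black-clearance (Rule 11).
Holding T2, black-clearance, and teal-clearance grants T16 (Rule 4).
Holding black-clearance grants T35 (Rule 1).
Holding T35 and T16 grants K25 (Rule 12).
T23 would need T35, C39, and teal-clearance (Rule 8), but C39 is never granted.
L34 would need K25 and C29 (Rule 14), but C29 is never granted.
K25: reached.
Reached: K25 — 1 of the 3.

1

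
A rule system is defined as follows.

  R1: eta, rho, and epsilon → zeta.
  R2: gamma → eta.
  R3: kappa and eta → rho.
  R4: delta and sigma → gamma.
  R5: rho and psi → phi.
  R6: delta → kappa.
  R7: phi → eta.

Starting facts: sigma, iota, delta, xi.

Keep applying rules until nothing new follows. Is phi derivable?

phi would need rho and psi (R5), but psi is never established.

No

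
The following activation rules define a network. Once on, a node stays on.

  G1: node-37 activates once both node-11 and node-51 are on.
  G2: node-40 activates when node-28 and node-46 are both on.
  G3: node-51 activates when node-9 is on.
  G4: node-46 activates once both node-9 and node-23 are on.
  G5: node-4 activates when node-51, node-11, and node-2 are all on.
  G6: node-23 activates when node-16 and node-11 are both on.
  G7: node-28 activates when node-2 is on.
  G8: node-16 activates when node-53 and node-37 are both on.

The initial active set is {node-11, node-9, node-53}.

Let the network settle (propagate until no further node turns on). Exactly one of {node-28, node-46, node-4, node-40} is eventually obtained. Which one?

node-46

node-9 is on, so node-51 activates (G3).
node-11 and node-51 are on, so node-37 activates (G1).
G8: node-53 and node-37 on → node-16 on.
node-16 and node-11 are on, so node-23 activates (G6).
G4: node-9 and node-23 on → node-46 on.
node-4 would need node-51, node-11, and node-2 (G5), but node-2 never turns on. node-40 would need node-28 and node-46 (G2), but node-28 never turns on. node-28 would need node-2 (G7), but node-2 never turns on.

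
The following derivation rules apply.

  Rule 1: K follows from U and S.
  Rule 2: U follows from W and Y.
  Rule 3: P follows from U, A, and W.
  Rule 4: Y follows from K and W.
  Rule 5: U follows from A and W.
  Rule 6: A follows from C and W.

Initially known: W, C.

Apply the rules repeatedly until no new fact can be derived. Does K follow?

No

K would need U and S (Rule 1), but S is never established.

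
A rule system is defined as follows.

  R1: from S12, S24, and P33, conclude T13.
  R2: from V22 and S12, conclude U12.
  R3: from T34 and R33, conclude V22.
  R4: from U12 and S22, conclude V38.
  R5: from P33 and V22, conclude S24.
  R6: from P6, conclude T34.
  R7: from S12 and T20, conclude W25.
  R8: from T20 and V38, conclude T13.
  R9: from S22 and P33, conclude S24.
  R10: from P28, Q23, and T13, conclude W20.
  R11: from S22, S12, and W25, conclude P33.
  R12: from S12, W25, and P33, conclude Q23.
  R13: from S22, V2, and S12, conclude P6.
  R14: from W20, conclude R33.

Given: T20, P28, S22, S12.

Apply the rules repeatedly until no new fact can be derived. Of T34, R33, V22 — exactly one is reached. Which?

R33

From S12 and T20, R7 gives W25.
From S22, S12, and W25, R11 gives P33.
From S12, W25, and P33, R12 gives Q23.
S22 and P33 hold, so S24 follows (R9).
S12, S24, and P33 hold, so T13 follows (R1).
From P28, Q23, and T13, R10 gives W20.
From W20, R14 gives R33.
T34 would need P6 (R6), but P6 is never established. V22 would need T34 and R33 (R3), but T34 is never established.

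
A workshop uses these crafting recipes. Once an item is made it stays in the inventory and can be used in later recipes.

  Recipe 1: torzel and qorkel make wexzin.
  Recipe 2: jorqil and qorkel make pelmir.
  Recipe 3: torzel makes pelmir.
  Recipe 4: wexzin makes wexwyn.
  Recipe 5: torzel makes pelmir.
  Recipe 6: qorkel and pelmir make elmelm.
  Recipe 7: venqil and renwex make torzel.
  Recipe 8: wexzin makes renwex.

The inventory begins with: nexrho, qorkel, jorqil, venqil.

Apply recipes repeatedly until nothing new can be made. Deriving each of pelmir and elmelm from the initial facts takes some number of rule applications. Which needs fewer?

pelmir

pelmir: Using Recipe 2, jorqil and qorkel make pelmir. [1 rule application]
elmelm: jorqil and qorkel → pelmir (Recipe 2). Using Recipe 6, qorkel and pelmir make elmelm. [2 rule applications]
pelmir needs fewer.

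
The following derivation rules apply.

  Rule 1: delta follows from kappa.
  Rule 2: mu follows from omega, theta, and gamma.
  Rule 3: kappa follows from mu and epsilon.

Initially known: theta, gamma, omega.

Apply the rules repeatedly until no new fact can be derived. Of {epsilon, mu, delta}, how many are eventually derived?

1

omega, theta, and gamma hold, so mu follows (Rule 2).
No rule produces epsilon, and it is not given.
mu: reached.
delta would need kappa (Rule 1), but kappa is never established.
Reached: mu — 1 of the 3.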